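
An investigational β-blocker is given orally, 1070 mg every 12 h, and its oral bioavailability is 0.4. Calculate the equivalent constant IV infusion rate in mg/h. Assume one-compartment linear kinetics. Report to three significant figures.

Equivalent systemic input: infusion rate = F·D/τ.
Rate = 0.4 × 1070 / 12 = 35.67 mg/h

35.7 mg/h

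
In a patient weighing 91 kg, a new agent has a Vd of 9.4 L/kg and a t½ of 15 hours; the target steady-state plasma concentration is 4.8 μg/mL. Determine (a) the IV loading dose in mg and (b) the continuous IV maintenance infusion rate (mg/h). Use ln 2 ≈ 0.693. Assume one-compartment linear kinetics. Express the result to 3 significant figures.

(a) 4110 mg; (b) 190 mg/h

Vd = 9.4 L/kg × 91 kg = 855.4 L
LD = Vd × C = 855.4 × 4.8 = 4106 mg
CL = 0.693 × Vd / t½ = 0.693 × 855.4 / 15 = 39.52 L/h
Infusion rate = CL × Css = 39.52 × 4.8 = 189.7 mg/h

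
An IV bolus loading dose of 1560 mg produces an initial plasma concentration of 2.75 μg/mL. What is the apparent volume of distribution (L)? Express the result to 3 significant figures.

Immediately after an IV bolus, C₀ = Dose / Vd, so Vd = Dose / C₀.
Vd = 1560 / 2.75 = 567.3 L

567 L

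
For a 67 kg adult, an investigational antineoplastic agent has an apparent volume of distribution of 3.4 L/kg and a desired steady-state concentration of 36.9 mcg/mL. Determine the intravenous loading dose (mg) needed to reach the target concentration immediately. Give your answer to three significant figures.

8410 mg

Vd = 3.4 L/kg × 67 kg = 227.8 L
LD = Vd × C = 227.8 × 36.90 = 8406 mg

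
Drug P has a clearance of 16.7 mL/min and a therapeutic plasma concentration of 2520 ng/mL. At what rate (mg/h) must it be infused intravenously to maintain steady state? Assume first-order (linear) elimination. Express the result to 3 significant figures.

Convert clearance: 16.7 mL/min × 60 min/h ÷ 1000 mL/L = 1.002 L/h
C = 2520 ng/mL = 2.520 mg/L
At steady state, infusion rate equals elimination rate: rate in = CL × Css.
Rate = CL × Css = 1.002 × 2.52 = 2.525 mg/h

2.53 mg/h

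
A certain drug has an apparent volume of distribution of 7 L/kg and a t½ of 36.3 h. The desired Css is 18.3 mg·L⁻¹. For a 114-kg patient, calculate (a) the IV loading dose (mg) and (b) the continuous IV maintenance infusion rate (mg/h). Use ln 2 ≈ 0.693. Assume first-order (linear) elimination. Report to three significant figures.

(a) 14600 mg; (b) 279 mg/h

Vd(total) = 114 kg × 7 L/kg = 798.0 L
LD = Vd × C = 798.0 × 18.3 = 14600 mg
CL = 0.693 × Vd / t½ = 0.693 × 798.0 / 36.3 = 15.23 L/h
Infusion rate = CL × Css = 15.23 × 18.3 = 278.7 mg/h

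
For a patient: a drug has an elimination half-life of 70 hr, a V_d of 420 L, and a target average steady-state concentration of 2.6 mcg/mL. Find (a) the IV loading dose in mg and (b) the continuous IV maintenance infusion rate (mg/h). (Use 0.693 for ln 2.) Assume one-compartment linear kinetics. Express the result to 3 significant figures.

(a) 1090 mg; (b) 10.8 mg/h

LD = Vd × C = 420.0 × 2.6 = 1092 mg
CL = 0.693 × Vd / t½ = 0.693 × 420.0 / 70 = 4.158 L/h
Infusion rate = CL × Css = 4.158 × 2.6 = 10.81 mg/h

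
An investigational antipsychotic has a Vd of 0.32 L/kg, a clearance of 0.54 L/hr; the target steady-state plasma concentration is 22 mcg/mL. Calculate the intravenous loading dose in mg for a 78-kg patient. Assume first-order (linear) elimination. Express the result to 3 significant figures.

Vd(total) = 78 kg × 0.32 L/kg = 24.96 L
LD = Vd × C = 24.96 × 22.00 = 549.1 mg

549 mg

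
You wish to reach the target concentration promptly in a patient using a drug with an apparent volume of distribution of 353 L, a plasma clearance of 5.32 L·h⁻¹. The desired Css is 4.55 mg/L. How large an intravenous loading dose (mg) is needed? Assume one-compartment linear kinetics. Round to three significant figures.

LD = Vd × C = 353.0 × 4.550 = 1606 mg

1610 mg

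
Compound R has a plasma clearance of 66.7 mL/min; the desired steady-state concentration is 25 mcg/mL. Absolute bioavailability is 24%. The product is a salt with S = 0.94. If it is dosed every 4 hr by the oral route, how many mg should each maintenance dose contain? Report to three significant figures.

CL = 66.7 mL/min = 66.7 × 0.06 = 4.002 L/h
D = CL × Css × τ / F / S = 4.002 × 25 × 4 / 0.24 / 0.94 = 1774 mg

1770 mg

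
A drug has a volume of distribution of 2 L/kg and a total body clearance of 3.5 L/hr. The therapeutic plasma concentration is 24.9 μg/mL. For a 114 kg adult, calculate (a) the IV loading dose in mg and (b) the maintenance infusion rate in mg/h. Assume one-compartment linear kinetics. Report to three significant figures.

Total Vd = 2 × 114 = 228.0 L
Loading dose = Vd × C = 228.0 × 24.9 = 5677 mg
Maintenance: replace elimination → rate = CL × Css = 3.500 × 24.9 = 87.15 mg/h

(a) 5680 mg; (b) 87.2 mg/h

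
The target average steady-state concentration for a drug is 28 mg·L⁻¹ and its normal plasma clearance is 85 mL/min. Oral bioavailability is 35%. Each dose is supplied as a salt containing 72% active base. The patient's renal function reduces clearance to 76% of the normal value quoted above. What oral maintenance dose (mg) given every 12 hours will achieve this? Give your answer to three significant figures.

CL = 85 mL/min × 60/1000 = 5.100 L/h
Patient clearance = 0.76 × 5.100 = 3.876 L/h
D = CL × Css × τ / F / S = 3.876 × 28 × 12 / 0.35 / 0.72 = 5168 mg

5170 mg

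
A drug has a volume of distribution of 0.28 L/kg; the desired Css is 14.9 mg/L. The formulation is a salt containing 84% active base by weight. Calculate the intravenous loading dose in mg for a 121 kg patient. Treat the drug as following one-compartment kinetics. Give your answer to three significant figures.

Vd = 0.28 L/kg × 121 kg = 33.88 L
LD = Vd × C / S = 33.88 × 14.90 / 0.84 = 601.0 mg

601 mg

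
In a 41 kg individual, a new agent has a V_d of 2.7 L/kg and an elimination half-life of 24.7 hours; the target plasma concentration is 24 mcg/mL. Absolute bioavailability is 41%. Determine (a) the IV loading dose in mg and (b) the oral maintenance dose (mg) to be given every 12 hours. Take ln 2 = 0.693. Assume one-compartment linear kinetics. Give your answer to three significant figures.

(a) 2660 mg; (b) 2180 mg

Vd(total) = 41 kg × 2.7 L/kg = 110.7 L
LD = Vd × C = 110.7 × 24 = 2657 mg
CL = 0.693 × Vd / t½ = 0.693 × 110.7 / 24.7 = 3.106 L/h
D = CL × Css × τ / F = 3.106 × 24 × 12 / 0.41 = 2182 mg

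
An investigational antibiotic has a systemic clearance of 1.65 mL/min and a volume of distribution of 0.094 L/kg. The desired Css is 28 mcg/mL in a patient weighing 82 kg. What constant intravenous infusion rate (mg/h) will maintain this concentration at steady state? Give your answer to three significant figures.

2.77 mg/h

Convert clearance: 1.65 mL/min × 60 min/h ÷ 1000 mL/L = 0.09900 L/h
At steady state, infusion rate equals elimination rate: rate in = CL × Css.
R₀ = 0.09900 × 28 = 2.772 mg/h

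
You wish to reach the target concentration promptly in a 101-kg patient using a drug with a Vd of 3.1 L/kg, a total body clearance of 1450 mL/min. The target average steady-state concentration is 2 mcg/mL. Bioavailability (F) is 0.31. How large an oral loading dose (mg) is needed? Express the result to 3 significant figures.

Total Vd = 3.1 × 101 = 313.1 L
LD = Vd × C / F = 313.1 × 2.000 / 0.31 = 2020 mg

2020 mg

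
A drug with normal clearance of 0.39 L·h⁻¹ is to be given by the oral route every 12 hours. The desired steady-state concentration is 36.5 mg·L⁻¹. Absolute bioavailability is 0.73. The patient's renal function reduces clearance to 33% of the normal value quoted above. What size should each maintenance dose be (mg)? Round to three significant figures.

77.2 mg

Patient clearance = 0.33 × 0.3900 = 0.1287 L/h
D = CL × Css × τ / F = 0.1287 × 36.5 × 12 / 0.73 = 77.22 mg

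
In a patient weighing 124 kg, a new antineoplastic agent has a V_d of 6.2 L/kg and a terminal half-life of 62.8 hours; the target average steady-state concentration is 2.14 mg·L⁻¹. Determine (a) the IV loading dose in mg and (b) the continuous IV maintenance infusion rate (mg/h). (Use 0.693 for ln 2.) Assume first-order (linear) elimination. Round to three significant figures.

(a) 1650 mg; (b) 18.2 mg/h

Vd = 6.2 L/kg × 124 kg = 768.8 L
LD = Vd × C = 768.8 × 2.14 = 1645 mg
CL = 0.693 × Vd / t½ = 0.693 × 768.8 / 62.8 = 8.484 L/h
Infusion rate = CL × Css = 8.484 × 2.14 = 18.16 mg/h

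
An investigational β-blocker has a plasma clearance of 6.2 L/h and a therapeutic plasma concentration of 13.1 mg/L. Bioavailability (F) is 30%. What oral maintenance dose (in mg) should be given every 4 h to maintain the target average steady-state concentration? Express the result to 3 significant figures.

1080 mg

D = CL × Css × τ / F = 6.200 × 13.1 × 4 / 0.3 = 1083 mg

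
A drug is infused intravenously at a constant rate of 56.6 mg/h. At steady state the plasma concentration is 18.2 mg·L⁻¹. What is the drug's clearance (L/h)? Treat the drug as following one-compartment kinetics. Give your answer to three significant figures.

At steady state, infusion rate = CL × Css, so CL = rate / Css.
CL = 56.6 / 18.2 = 3.110 L/h

3.11 L/h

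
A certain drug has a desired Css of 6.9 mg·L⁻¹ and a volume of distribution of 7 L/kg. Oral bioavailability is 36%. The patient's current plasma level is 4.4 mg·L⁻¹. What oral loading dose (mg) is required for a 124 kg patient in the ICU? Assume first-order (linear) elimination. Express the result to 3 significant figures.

6030 mg

Vd(total) = 124 kg × 7 L/kg = 868.0 L
The loading dose fills Vd to the target concentration.
Concentration deficit ΔC = 6.9 − 4.4 = 2.500 mg/L
LD = Vd × ΔC / F = 868.0 × 2.500 / 0.36 = 6028 mg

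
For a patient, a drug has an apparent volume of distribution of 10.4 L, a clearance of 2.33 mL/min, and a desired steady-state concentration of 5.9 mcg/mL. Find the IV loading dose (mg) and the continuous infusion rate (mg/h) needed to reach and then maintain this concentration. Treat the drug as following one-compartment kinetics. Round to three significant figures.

(a) 61.4 mg; (b) 0.825 mg/h

Loading: fill Vd to C_target → 10.40 L × 5.9 mg/L = 61.36 mg
CL = 2.33 mL/min = 2.33 × 0.06 = 0.1398 L/h
Infusion rate = 0.1398 L/h × 5.9 mg/L = 0.8248 mg/h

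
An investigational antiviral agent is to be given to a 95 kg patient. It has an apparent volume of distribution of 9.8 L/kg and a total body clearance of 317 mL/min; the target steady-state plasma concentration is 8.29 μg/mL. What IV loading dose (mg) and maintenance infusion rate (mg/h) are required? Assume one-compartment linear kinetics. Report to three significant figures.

(a) 7720 mg; (b) 158 mg/h

Total Vd = 9.8 × 95 = 931.0 L
LD = Vd · C_target = 931.0 × 8.29 = 7718 mg
CL = 317 mL/min = 317 × 0.06 = 19.02 L/h
Maintenance infusion rate = CL × Css = 19.02 × 8.29 = 157.7 mg/h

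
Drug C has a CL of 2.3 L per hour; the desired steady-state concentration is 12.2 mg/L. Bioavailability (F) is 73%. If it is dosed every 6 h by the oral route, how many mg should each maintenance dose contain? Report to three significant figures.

D = CL × Css × τ / F = 2.300 × 12.2 × 6 / 0.73 = 230.6 mg

231 mg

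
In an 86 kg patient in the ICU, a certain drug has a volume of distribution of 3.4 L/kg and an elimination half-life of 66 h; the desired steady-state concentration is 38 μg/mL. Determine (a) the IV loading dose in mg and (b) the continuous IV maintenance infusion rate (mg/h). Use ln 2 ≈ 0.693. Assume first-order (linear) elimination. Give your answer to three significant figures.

Total Vd = 3.4 × 86 = 292.4 L
LD = Vd × C = 292.4 × 38 = 11110 mg
CL = 0.693 × Vd / t½ = 0.693 × 292.4 / 66 = 3.070 L/h
Infusion rate = CL × Css = 3.070 × 38 = 116.7 mg/h

(a) 11100 mg; (b) 117 mg/h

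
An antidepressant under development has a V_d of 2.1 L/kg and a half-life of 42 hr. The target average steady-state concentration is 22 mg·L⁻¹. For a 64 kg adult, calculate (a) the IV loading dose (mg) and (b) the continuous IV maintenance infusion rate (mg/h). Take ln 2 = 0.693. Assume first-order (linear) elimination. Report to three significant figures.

Vd = 2.1 L/kg × 64 kg = 134.4 L
LD = Vd × C = 134.4 × 22 = 2957 mg
CL = 0.693 × Vd / t½ = 0.693 × 134.4 / 42 = 2.218 L/h
Infusion rate = CL × Css = 2.218 × 22 = 48.80 mg/h

(a) 2960 mg; (b) 48.8 mg/h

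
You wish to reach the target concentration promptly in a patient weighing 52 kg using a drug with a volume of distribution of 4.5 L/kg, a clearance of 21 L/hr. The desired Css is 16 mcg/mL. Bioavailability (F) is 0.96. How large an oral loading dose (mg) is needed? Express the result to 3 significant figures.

3900 mg

Vd = 4.5 L/kg × 52 kg = 234.0 L
The loading dose fills Vd to the target concentration; clearance is irrelevant here.
LD = Vd × C / F = 234.0 × 16.00 / 0.96 = 3900 mg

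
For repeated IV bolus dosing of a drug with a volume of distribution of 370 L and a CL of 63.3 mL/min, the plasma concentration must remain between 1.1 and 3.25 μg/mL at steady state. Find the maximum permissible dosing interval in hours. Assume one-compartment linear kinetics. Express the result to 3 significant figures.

CL = 63.3 mL/min = 63.3 × 0.06 = 3.798 L/h
k = CL / Vd = 3.798 / 370.0 = 0.01026 h⁻¹
Between IV bolus doses, concentration decays as C = C₀·e^(−kτ), so C_peak/C_trough = e^(kτ).
τ_max = ln(C_peak/C_trough) / k = ln(3.25/1.1) / 0.01026 = 1.083 / 0.01026 = 105.6 h

106 h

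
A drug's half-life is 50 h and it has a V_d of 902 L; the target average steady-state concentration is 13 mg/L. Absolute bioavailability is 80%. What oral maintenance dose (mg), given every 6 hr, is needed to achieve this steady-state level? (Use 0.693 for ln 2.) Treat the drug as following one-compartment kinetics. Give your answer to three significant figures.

k = 0.693/50 = 0.01386 h⁻¹, so CL = k·Vd = 0.01386 × 902.0 = 12.50 L/h
D = CL × Css × τ / F = 12.50 × 13 × 6 / 0.8 = 1219 mg

1220 mg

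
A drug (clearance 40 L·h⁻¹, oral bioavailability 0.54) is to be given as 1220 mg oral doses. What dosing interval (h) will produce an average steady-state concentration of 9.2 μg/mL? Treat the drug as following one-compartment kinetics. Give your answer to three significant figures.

1.79 h

F·D/τ = CL·Css → τ = F·D / (CL·Css).
τ = 0.54 × 1220 / (40 × 9.2) = 1.790 h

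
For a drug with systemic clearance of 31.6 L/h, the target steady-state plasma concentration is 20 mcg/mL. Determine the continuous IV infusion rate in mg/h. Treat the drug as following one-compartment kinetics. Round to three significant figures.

R₀ = 31.60 × 20 = 632.0 mg/h

632 mg/h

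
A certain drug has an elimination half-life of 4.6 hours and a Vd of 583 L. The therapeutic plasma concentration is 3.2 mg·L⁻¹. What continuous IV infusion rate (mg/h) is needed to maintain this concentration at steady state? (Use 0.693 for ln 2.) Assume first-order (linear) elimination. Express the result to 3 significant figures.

281 mg/h

CL = 0.693 × Vd / t½ = 0.693 × 583.0 / 4.6 = 87.83 L/h
Infusion rate = CL × Css = 87.83 × 3.2 = 281.1 mg/h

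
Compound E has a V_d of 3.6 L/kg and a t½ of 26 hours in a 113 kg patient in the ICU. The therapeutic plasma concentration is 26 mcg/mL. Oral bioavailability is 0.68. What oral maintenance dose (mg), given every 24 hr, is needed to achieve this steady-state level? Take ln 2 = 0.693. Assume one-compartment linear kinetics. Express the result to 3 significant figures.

Total Vd = 3.6 × 113 = 406.8 L
CL = 0.693 × Vd / t½ = 0.693 × 406.8 / 26 = 10.84 L/h
D = CL × Css × τ / F = 10.84 × 26 × 24 / 0.68 = 9947 mg

9950 mg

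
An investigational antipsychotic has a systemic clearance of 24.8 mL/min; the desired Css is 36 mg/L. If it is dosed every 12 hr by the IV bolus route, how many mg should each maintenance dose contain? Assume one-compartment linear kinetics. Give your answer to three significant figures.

643 mg

CL = 24.8 mL/min × 60/1000 = 1.488 L/h
At steady state, dose per interval replaces the amount cleared in that interval: D/τ = CL·Css.
D = CL × Css × τ = 1.488 × 36 × 12 = 642.8 mg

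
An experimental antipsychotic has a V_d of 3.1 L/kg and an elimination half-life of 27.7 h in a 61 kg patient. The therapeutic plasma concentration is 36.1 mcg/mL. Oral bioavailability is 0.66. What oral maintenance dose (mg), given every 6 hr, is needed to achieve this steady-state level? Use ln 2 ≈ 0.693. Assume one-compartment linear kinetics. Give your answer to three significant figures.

1550 mg

Total Vd = 3.1 × 61 = 189.1 L
k = 0.693/27.7 = 0.02502 h⁻¹, so CL = k·Vd = 0.02502 × 189.1 = 4.731 L/h
D = CL × Css × τ / F = 4.731 × 36.1 × 6 / 0.66 = 1553 mg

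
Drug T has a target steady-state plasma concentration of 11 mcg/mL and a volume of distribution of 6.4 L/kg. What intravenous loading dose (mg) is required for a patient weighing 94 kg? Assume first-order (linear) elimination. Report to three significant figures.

6620 mg

Total Vd = 6.4 × 94 = 601.6 L
LD = Vd × C = 601.6 × 11.00 = 6618 mg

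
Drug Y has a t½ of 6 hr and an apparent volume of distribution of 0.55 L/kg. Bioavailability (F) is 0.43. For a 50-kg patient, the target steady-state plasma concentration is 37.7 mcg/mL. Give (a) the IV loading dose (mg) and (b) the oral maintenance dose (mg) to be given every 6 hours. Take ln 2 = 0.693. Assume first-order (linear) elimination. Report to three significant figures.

Total Vd = 0.55 × 50 = 27.50 L
LD = Vd × C = 27.50 × 37.7 = 1037 mg
CL = 0.693 × Vd / t½ = 0.693 × 27.50 / 6 = 3.176 L/h
D = CL × Css × τ / F = 3.176 × 37.7 × 6 / 0.43 = 1671 mg

(a) 1040 mg; (b) 1670 mg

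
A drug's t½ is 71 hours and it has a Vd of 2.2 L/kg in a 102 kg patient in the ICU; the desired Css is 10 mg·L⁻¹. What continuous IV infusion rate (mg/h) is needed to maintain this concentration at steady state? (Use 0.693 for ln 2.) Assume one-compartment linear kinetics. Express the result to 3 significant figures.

21.9 mg/h

Vd(total) = 102 kg × 2.2 L/kg = 224.4 L
CL = 0.693 × Vd / t½ = 0.693 × 224.4 / 71 = 2.190 L/h
Infusion rate = CL × Css = 2.190 × 10 = 21.90 mg/h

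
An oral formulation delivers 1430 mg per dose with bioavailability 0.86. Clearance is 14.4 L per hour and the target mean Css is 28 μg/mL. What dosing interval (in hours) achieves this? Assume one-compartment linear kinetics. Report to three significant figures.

3.05 h

F·D/τ = CL·Css → τ = F·D / (CL·Css).
τ = 0.86 × 1430 / (14.4 × 28) = 3.050 h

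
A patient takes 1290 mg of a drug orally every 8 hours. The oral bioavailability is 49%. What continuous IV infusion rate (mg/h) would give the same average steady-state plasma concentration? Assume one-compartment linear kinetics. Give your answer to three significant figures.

Equivalent systemic input: infusion rate = F·D/τ.
Rate = 0.49 × 1290 / 8 = 79.01 mg/h

79.0 mg/h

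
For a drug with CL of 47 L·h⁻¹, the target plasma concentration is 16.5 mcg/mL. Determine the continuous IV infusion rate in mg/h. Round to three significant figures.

At steady state, infusion rate equals elimination rate: rate in = CL × Css.
Infusion rate = CL · Css = 47.00 L/h × 16.5 mg/L = 775.5 mg/h

776 mg/h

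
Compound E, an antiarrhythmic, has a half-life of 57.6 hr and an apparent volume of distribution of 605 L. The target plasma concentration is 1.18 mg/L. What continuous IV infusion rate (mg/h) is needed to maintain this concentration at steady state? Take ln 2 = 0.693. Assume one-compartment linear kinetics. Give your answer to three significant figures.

8.59 mg/h

k = 0.693/57.6 = 0.01203 h⁻¹, so CL = k·Vd = 0.01203 × 605.0 = 7.278 L/h
Infusion rate = CL × Css = 7.278 × 1.18 = 8.588 mg/h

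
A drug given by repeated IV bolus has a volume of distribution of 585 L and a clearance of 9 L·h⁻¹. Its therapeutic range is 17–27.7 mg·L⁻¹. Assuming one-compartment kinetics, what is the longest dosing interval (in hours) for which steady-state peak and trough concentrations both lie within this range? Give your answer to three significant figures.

31.7 h

k = CL / Vd = 9.000 / 585.0 = 0.01538 h⁻¹
Between IV bolus doses, concentration decays as C = C₀·e^(−kτ), so C_peak/C_trough = e^(kτ).
τ_max = ln(C_peak/C_trough) / k = ln(27.7/17) / 0.01538 = 0.4882 / 0.01538 = 31.74 h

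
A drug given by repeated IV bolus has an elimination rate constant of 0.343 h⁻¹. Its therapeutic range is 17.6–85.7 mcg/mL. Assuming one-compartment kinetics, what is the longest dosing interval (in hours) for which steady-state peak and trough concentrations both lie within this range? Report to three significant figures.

4.62 h

Between IV bolus doses, concentration decays as C = C₀·e^(−kτ), so C_peak/C_trough = e^(kτ).
τ_max = ln(C_peak/C_trough) / k = ln(85.7/17.6) / 0.3430 = 1.583 / 0.3430 = 4.615 h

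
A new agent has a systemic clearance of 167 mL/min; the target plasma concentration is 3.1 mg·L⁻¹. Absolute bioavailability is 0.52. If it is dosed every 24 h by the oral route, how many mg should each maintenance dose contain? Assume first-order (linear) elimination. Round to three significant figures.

1430 mg

CL = 167 mL/min = 167 × 0.06 = 10.02 L/h
D = CL × Css × τ / F = 10.02 × 3.1 × 24 / 0.52 = 1434 mg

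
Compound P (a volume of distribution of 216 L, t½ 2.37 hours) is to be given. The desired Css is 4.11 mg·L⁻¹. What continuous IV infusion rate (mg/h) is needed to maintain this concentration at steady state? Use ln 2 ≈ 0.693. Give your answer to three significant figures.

k = 0.693/2.37 = 0.2924 h⁻¹, so CL = k·Vd = 0.2924 × 216.0 = 63.16 L/h
Infusion rate = CL × Css = 63.16 × 4.11 = 259.6 mg/h

260 mg/h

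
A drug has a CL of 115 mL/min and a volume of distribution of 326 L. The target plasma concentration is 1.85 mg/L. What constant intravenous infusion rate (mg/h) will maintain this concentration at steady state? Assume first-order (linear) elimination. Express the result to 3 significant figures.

12.8 mg/h

CL = 115 mL/min × 60/1000 = 6.900 L/h
Infusion rate = CL · Css = 6.900 L/h × 1.85 mg/L = 12.77 mg/h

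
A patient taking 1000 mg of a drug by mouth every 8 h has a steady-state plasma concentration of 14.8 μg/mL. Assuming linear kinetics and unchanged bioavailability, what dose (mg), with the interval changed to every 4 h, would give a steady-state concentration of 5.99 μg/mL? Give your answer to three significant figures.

For first-order elimination, Css ∝ F·D/(CL·τ); F and CL are unchanged, so Css ∝ D/τ.
D₂ = D₁ × (Css,target / Css,current) × (τ₂/τ₁) = 1000 × (5.99/14.8) × (4/8) = 202.4 mg

202 mg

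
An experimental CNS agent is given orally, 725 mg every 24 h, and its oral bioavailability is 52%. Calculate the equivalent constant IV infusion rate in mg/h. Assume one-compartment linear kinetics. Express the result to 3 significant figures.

15.7 mg/h

Equivalent systemic input: infusion rate = F·D/τ.
Rate = 0.52 × 725 / 24 = 15.71 mg/h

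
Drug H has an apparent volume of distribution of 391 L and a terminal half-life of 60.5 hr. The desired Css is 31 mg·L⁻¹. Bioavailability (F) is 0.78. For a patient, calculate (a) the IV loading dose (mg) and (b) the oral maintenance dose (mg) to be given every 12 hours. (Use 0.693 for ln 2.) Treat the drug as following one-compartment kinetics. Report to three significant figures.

(a) 12100 mg; (b) 2140 mg

LD = Vd × C = 391.0 × 31 = 12120 mg
CL = 0.693 × Vd / t½ = 0.693 × 391.0 / 60.5 = 4.479 L/h
D = CL × Css × τ / F = 4.479 × 31 × 12 / 0.78 = 2136 mg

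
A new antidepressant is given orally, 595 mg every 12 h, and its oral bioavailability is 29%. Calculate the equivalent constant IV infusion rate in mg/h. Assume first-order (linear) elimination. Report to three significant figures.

Equivalent systemic input: infusion rate = F·D/τ.
Rate = 0.29 × 595 / 12 = 14.38 mg/h

14.4 mg/h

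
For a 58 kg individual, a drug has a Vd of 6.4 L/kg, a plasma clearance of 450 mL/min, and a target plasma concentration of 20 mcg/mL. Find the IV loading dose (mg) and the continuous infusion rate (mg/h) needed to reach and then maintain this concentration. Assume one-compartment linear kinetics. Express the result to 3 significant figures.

Vd(total) = 58 kg × 6.4 L/kg = 371.2 L
LD = Vd · C_target = 371.2 × 20 = 7424 mg
CL = 450 mL/min × 60/1000 = 27.00 L/h
Maintenance infusion rate = CL × Css = 27.00 × 20 = 540.0 mg/h

(a) 7420 mg; (b) 540 mg/h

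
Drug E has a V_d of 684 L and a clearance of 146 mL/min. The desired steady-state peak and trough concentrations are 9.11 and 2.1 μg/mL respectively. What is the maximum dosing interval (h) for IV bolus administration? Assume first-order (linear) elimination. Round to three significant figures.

CL = 146 mL/min × 60/1000 = 8.760 L/h
k = CL / Vd = 8.760 / 684.0 = 0.01281 h⁻¹
Between IV bolus doses, concentration decays as C = C₀·e^(−kτ), so C_peak/C_trough = e^(kτ).
τ_max = ln(C_peak/C_trough) / k = ln(9.11/2.1) / 0.01281 = 1.467 / 0.01281 = 114.5 h

115 h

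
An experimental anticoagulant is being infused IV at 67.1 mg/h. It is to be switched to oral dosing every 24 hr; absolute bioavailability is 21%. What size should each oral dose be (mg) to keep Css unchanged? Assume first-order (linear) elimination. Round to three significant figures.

7670 mg

To maintain the same Css, the systemic dosing rate must be unchanged: F·D/τ = infusion rate.
D = rate × τ / F = 67.1 × 24 / 0.21 = 7669 mg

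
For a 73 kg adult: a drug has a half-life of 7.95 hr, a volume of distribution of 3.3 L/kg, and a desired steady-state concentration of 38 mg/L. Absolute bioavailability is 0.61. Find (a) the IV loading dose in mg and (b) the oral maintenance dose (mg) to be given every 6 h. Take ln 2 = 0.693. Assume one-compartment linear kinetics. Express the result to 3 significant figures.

Vd = 3.3 L/kg × 73 kg = 240.9 L
LD = Vd × C = 240.9 × 38 = 9154 mg
CL = 0.693 × Vd / t½ = 0.693 × 240.9 / 7.95 = 21.00 L/h
D = CL × Css × τ / F = 21.00 × 38 × 6 / 0.61 = 7849 mg

(a) 9150 mg; (b) 7850 mg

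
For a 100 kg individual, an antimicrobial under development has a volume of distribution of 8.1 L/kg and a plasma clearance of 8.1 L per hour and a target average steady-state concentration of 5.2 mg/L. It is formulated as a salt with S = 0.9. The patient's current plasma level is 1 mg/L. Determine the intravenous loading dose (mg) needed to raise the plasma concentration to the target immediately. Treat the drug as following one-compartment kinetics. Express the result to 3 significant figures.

Vd = 8.1 L/kg × 100 kg = 810.0 L
The loading dose fills Vd to the target concentration.
Concentration deficit ΔC = 5.2 − 1 = 4.200 mg/L
LD = Vd × ΔC / S = 810.0 × 4.200 / 0.9 = 3780 mg

3780 mg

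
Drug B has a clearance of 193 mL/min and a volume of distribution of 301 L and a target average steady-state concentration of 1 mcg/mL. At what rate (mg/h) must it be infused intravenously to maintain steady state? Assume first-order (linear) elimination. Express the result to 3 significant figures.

CL = 193 mL/min × 60/1000 = 11.58 L/h
At steady state, infusion rate equals elimination rate: rate in = CL × Css.
Rate = CL × Css = 11.58 × 1 = 11.58 mg/h

11.6 mg/h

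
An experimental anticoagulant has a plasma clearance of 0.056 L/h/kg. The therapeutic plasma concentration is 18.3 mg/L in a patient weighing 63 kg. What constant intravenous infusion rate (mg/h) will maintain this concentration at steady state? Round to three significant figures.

64.6 mg/h

CL = 0.056 L/h/kg × 63 kg = 3.528 L/h
At steady state, infusion rate equals elimination rate: rate in = CL × Css.
Infusion rate = CL · Css = 3.528 L/h × 18.3 mg/L = 64.56 mg/h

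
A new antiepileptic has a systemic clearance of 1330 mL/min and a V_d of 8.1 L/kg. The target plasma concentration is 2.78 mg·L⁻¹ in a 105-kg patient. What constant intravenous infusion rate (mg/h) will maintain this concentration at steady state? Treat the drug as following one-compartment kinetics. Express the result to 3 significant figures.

222 mg/h

CL = 1330 mL/min = 1330 × 0.06 = 79.80 L/h
R₀ = 79.80 × 2.78 = 221.8 mg/h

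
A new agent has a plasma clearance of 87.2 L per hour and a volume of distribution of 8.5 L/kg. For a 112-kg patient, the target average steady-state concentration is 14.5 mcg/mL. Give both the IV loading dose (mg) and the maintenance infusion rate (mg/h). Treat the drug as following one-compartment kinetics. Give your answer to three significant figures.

(a) 13800 mg; (b) 1260 mg/h

Vd(total) = 112 kg × 8.5 L/kg = 952.0 L
Loading: fill Vd to C_target → 952.0 L × 14.5 mg/L = 13800 mg
Maintenance: replace elimination → rate = CL × Css = 87.20 × 14.5 = 1264 mg/h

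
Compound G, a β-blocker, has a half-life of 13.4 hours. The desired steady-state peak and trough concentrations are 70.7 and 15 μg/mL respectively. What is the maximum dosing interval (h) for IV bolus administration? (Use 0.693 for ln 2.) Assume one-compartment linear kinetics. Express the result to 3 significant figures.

k = 0.693 / t½ = 0.693 / 13.4 = 0.05172 h⁻¹
Between IV bolus doses, concentration decays as C = C₀·e^(−kτ), so C_peak/C_trough = e^(kτ).
τ_max = ln(C_peak/C_trough) / k = ln(70.7/15) / 0.05172 = 1.550 / 0.05172 = 29.97 h

30.0 h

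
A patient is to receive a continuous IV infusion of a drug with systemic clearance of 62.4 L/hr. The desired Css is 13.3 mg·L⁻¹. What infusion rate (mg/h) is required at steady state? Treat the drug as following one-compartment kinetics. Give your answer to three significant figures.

830 mg/h

At steady state, infusion rate equals elimination rate: rate in = CL × Css.
R₀ = 62.40 × 13.3 = 829.9 mg/h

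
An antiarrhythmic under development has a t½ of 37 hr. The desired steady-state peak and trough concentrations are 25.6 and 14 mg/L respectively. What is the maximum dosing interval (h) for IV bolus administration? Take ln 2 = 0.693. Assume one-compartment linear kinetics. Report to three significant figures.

32.2 h

k = 0.693 / t½ = 0.693 / 37 = 0.01873 h⁻¹
Between IV bolus doses, concentration decays as C = C₀·e^(−kτ), so C_peak/C_trough = e^(kτ).
τ_max = ln(C_peak/C_trough) / k = ln(25.6/14) / 0.01873 = 0.6035 / 0.01873 = 32.22 h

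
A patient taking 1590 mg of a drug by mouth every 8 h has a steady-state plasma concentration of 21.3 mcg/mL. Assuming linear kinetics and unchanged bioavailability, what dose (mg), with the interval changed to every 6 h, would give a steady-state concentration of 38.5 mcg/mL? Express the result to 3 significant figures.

With linear kinetics, Css is proportional to dose rate (D/τ) at fixed clearance.
D₂ = D₁ × (Css,target / Css,current) × (τ₂/τ₁) = 1590 × (38.5/21.3) × (6/8) = 2155 mg

2160 mg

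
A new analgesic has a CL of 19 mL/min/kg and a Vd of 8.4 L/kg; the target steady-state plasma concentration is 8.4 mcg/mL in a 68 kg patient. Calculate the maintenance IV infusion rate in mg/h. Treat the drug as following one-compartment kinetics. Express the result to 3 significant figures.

651 mg/h

CL = 19 mL/min/kg × 68 kg = 1292 mL/min = 1292 × 60/1000 = 77.52 L/h
Infusion rate = CL · Css = 77.52 L/h × 8.4 mg/L = 651.2 mg/h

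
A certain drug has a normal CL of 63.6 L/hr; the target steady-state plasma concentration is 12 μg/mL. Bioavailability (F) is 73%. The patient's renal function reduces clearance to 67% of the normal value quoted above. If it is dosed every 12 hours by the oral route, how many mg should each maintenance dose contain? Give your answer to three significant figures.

Patient clearance = 0.67 × 63.60 = 42.61 L/h
D = CL × Css × τ / F = 42.61 × 12 × 12 / 0.73 = 8405 mg

8410 mg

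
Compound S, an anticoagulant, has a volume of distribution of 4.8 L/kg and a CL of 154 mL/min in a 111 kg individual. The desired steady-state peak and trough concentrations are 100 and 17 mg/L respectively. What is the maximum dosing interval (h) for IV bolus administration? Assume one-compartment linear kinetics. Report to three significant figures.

Total Vd = 4.8 × 111 = 532.8 L
Convert clearance: 154 mL/min × 60 min/h ÷ 1000 mL/L = 9.240 L/h
k = CL / Vd = 9.240 / 532.8 = 0.01734 h⁻¹
Between IV bolus doses, concentration decays as C = C₀·e^(−kτ), so C_peak/C_trough = e^(kτ).
τ_max = ln(C_peak/C_trough) / k = ln(100/17) / 0.01734 = 1.772 / 0.01734 = 102.2 h

102 h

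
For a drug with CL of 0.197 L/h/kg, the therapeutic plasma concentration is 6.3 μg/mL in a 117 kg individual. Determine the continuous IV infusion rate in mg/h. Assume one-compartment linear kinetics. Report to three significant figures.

145 mg/h

CL = 0.197 L/h/kg × 117 kg = 23.05 L/h
Infusion rate = CL · Css = 23.05 L/h × 6.3 mg/L = 145.2 mg/h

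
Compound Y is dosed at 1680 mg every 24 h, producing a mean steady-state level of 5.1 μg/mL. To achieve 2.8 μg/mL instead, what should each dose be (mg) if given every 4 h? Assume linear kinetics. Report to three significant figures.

With linear kinetics, Css is proportional to dose rate (D/τ) at fixed clearance.
D₂ = D₁ × (Css,target / Css,current) × (τ₂/τ₁) = 1680 × (2.8/5.1) × (4/24) = 153.7 mg

154 mg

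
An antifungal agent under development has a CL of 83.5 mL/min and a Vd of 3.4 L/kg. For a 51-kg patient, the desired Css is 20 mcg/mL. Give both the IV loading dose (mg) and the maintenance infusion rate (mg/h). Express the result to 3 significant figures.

(a) 3470 mg; (b) 100 mg/h

Vd(total) = 51 kg × 3.4 L/kg = 173.4 L
Loading dose = Vd × C = 173.4 × 20 = 3468 mg
Convert clearance: 83.5 mL/min × 60 min/h ÷ 1000 mL/L = 5.010 L/h
Maintenance infusion rate = CL × Css = 5.010 × 20 = 100.2 mg/h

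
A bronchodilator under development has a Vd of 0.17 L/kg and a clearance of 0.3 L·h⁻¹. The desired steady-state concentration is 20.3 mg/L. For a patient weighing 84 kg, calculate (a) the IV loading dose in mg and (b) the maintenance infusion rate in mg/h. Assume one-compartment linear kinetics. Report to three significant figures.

(a) 290 mg; (b) 6.09 mg/h

Total Vd = 0.17 × 84 = 14.28 L
LD = Vd · C_target = 14.28 × 20.3 = 289.9 mg
Infusion rate = 0.3000 L/h × 20.3 mg/L = 6.090 mg/h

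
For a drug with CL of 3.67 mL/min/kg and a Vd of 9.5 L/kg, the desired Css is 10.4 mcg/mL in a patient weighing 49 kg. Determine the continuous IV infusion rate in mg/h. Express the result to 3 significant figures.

112 mg/h

CL = 3.67 mL/min/kg × 49 kg = 179.8 mL/min = 179.8 × 60/1000 = 10.79 L/h
At steady state, infusion rate equals elimination rate: rate in = CL × Css.
Infusion rate = CL · Css = 10.79 L/h × 10.4 mg/L = 112.2 mg/h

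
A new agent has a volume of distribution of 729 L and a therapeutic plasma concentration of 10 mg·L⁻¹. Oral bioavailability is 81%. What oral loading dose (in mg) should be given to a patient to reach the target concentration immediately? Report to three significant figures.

LD = Vd × C / F = 729.0 × 10.00 / 0.81 = 9000 mg

9000 mg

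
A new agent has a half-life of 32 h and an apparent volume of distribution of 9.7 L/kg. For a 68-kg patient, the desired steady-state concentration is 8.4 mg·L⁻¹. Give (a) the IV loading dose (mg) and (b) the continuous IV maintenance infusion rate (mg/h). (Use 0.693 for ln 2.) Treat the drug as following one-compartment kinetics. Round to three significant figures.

(a) 5540 mg; (b) 120 mg/h

Vd = 9.7 L/kg × 68 kg = 659.6 L
LD = Vd × C = 659.6 × 8.4 = 5541 mg
CL = 0.693 × Vd / t½ = 0.693 × 659.6 / 32 = 14.28 L/h
Infusion rate = CL × Css = 14.28 × 8.4 = 120.0 mg/h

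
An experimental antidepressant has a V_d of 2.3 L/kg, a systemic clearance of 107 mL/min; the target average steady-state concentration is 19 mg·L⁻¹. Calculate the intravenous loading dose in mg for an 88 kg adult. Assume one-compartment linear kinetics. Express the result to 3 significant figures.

Total Vd = 2.3 × 88 = 202.4 L
LD = Vd × C = 202.4 × 19.00 = 3846 mg

3850 mg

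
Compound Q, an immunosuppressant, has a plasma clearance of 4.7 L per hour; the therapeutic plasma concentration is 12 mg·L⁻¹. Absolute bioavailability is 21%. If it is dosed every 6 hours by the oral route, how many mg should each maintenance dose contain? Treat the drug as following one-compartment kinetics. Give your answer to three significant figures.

1610 mg

D = CL × Css × τ / F = 4.700 × 12 × 6 / 0.21 = 1611 mg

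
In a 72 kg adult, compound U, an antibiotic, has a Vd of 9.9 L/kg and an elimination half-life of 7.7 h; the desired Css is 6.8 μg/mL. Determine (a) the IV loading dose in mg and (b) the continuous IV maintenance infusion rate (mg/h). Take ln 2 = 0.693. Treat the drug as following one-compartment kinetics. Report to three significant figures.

(a) 4850 mg; (b) 436 mg/h

Vd(total) = 72 kg × 9.9 L/kg = 712.8 L
LD = Vd × C = 712.8 × 6.8 = 4847 mg
CL = 0.693 × Vd / t½ = 0.693 × 712.8 / 7.7 = 64.15 L/h
Infusion rate = CL × Css = 64.15 × 6.8 = 436.2 mg/h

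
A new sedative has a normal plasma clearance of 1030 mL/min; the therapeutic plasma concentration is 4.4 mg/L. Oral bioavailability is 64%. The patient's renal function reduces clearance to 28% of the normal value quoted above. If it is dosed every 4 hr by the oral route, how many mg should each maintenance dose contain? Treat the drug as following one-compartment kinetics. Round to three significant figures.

Convert clearance: 1030 mL/min × 60 min/h ÷ 1000 mL/L = 61.80 L/h
Patient clearance = 0.28 × 61.80 = 17.30 L/h
At steady state, dose per interval replaces the amount cleared in that interval: F·D/τ = CL·Css.
D = CL × Css × τ / F = 17.30 × 4.4 × 4 / 0.64 = 475.8 mg

476 mg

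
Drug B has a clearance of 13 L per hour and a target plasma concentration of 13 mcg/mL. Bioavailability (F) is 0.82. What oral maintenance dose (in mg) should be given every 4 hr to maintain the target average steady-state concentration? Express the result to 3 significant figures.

At steady state, dose per interval replaces the amount cleared in that interval: F·D/τ = CL·Css.
D = CL × Css × τ / F = 13.00 × 13 × 4 / 0.82 = 824.4 mg

824 mg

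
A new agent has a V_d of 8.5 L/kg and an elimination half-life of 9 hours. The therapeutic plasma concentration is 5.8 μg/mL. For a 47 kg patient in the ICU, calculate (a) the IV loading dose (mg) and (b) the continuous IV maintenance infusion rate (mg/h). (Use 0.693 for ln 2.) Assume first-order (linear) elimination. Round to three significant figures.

(a) 2320 mg; (b) 178 mg/h

Vd = 8.5 L/kg × 47 kg = 399.5 L
LD = Vd × C = 399.5 × 5.8 = 2317 mg
CL = 0.693 × Vd / t½ = 0.693 × 399.5 / 9 = 30.76 L/h
Infusion rate = CL × Css = 30.76 × 5.8 = 178.4 mg/h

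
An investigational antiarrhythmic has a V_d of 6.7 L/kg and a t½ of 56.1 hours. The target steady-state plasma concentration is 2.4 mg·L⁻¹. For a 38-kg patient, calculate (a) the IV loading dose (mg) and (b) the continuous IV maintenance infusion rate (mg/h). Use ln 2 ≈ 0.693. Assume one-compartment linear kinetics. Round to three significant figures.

Vd = 6.7 L/kg × 38 kg = 254.6 L
LD = Vd × C = 254.6 × 2.4 = 611.0 mg
CL = 0.693 × Vd / t½ = 0.693 × 254.6 / 56.1 = 3.145 L/h
Infusion rate = CL × Css = 3.145 × 2.4 = 7.548 mg/h

(a) 611 mg; (b) 7.55 mg/h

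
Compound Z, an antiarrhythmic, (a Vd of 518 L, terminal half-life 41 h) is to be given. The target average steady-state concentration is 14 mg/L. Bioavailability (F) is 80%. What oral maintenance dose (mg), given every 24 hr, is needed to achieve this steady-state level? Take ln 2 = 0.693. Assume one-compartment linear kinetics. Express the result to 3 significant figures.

3680 mg

CL = ln 2 · Vd / t½ = 0.693 × 518.0 / 41 = 8.755 L/h
D = CL × Css × τ / F = 8.755 × 14 × 24 / 0.8 = 3677 mg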